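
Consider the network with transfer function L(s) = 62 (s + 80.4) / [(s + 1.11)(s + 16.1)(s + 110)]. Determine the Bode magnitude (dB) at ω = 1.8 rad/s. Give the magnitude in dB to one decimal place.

2.4 dB

|j1.8 + 80.4| = √(1.8² + 80.4²) = 80.42
|j1.8 + 1.11| = √(1.8² + 1.11²) = 2.115
|j1.8 + 16.1| = √(1.8² + 16.1²) = 16.2
|j1.8 + 110| = √(1.8² + 110²) = 110
|L(j1.8)| = 62 × 80.42 / (2.115 × 16.2 × 110) = 1.3229
20 log₁₀(1.3229) = 2.43 dB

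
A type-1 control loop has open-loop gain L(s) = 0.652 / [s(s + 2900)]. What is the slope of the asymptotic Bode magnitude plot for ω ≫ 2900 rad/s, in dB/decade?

-40 dB/decade

With 0 zeros and 2 poles, the high-frequency asymptotic slope is 20 × (0 − 2) = -40 dB/decade.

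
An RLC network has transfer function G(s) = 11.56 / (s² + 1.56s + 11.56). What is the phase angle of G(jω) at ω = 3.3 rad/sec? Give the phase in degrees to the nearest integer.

∠[(j3.3)² + 1.56(j3.3) + 11.56] = ∠[0.67 + j5.148] = 82.58°
∠G(j3.3) = −82.58° = -82.58°

-83°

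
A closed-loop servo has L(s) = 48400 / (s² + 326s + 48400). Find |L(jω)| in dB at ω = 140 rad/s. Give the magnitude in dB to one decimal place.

|(j140)² + 326(j140) + 48400| = |28800 + j45640| = 5.397e+04
|L(j140)| = 48400 / 5.397e+04 = 0.89684
20 log₁₀(0.89684) = -0.95 dB

-0.9 dB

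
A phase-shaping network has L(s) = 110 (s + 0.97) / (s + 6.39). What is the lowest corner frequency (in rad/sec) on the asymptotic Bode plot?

Break frequencies occur at each pole and zero magnitude: 0.97 rad/sec, 6.39 rad/sec.
The lowest is 0.97 rad/sec.

0.97 rad/sec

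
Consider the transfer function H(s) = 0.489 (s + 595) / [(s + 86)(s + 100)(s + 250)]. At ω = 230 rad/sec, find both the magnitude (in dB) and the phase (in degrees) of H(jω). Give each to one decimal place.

|j230 + 595| = √(230² + 595²) = 637.9
|j230 + 86| = √(230² + 86²) = 245.6
|j230 + 100| = √(230² + 100²) = 250.8
|j230 + 250| = √(230² + 250²) = 339.7
|H(j230)| = 0.489 × 637.9 / (245.6 × 250.8 × 339.7) = 1.4911e-05
20 log₁₀(1.4911e-05) = -96.53 dB
∠(j230 + 595) = arctan(230/595) = 21.13°
∠(j230 + 86) = arctan(230/86) = 69.50°
∠(j230 + 100) = arctan(230/100) = 66.50°
∠(j230 + 250) = arctan(230/250) = 42.61°
∠H(j230) = 21.13° − (69.50° + 66.50° + 42.61°) = -157.48°

|H| = -96.5 dB, ∠H = -157.5°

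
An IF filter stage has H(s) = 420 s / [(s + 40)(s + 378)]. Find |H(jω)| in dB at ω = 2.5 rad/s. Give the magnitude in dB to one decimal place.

-23.2 dB

|j2.5| = 2.5
|j2.5 + 40| = √(2.5² + 40²) = 40.08
|j2.5 + 378| = √(2.5² + 378²) = 378
|H(j2.5)| = 420 × 2.5 / (40.08 × 378) = 0.069308
20 log₁₀(0.069308) = -23.18 dB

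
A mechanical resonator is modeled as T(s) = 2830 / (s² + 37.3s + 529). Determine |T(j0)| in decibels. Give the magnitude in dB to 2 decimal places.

T(0) = 2830 / 529 = 5.3497
20 log₁₀(5.3497) = 14.567 dB

14.57 dB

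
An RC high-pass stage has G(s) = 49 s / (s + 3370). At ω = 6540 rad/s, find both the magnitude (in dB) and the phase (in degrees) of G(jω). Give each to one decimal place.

|G| = 32.8 dB, ∠G = 27.3 deg

|j6540| = 6540
|j6540 + 3370| = √(6540² + 3370²) = 7357
|G(j6540)| = 49 × 6540 / 7357 = 43.557
20 log₁₀(43.557) = 32.78 dB
∠(j6540) = 90.00°
∠(j6540 + 3370) = arctan(6540/3370) = 62.74°
∠G(j6540) = 90.00° − 62.74° = 27.26°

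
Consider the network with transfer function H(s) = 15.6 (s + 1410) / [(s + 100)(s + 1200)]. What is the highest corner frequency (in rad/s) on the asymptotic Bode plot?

Break frequencies occur at each pole and zero magnitude: 100 rad/s, 1200 rad/s, 1410 rad/s.
The highest is 1410 rad/s.

1410 rad/s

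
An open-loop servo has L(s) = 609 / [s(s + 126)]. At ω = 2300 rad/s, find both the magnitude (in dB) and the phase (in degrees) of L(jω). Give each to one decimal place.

|j2300 + 126| = √(2300² + 126²) = 2303
|j2300| = 2300
|L(j2300)| = 609 / (2303 × 2300) = 0.00011495
20 log₁₀(0.00011495) = -78.79 dB
∠(j2300 + 126) = arctan(2300/126) = 86.86°
∠(j2300) = 90.00°
∠L(j2300) = − (86.86° + 90.00°) = -176.86°

|L| = -78.8 dB, ∠L = -176.9°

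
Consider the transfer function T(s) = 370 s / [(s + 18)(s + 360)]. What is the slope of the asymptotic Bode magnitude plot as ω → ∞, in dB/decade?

With 1 zero and 2 poles, the high-frequency asymptotic slope is 20 × (1 − 2) = -20 dB/decade.

-20 dB/decade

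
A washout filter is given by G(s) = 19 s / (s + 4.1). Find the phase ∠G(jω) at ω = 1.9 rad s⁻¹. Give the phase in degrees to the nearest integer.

∠(j1.9) = 90.00°
∠(j1.9 + 4.1) = arctan(1.9/4.1) = 24.86°
∠G(j1.9) = 90.00° − 24.86° = 65.14°

65°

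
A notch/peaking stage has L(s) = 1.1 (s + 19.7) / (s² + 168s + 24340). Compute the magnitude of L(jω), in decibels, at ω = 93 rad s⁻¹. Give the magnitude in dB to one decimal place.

|j93 + 19.7| = √(93² + 19.7²) = 95.06
|(j93)² + 168(j93) + 24340| = |15691 + j15624| = 2.214e+04
|L(j93)| = 1.1 × 95.06 / 2.214e+04 = 0.0047225
20 log₁₀(0.0047225) = -46.52 dB

-46.5 dB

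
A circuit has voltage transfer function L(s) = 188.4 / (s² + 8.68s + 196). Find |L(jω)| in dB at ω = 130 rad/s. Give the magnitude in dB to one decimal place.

-39.0 dB

|(j130)² + 8.68(j130) + 196| = |-16704 + j1128.4| = 1.674e+04
|L(j130)| = 188.4 / 1.674e+04 = 0.011253
20 log₁₀(0.011253) = -38.97 dB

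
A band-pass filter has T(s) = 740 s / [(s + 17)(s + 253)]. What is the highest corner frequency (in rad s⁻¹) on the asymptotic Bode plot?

253 rad s⁻¹

Break frequencies occur at each pole and zero magnitude: 17 rad s⁻¹, 253 rad s⁻¹.
The highest is 253 rad s⁻¹.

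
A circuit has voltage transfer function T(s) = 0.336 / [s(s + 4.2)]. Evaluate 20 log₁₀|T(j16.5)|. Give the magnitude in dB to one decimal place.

|j16.5 + 4.2| = √(16.5² + 4.2²) = 17.03
|j16.5| = 16.5
|T(j16.5)| = 0.336 / (17.03 × 16.5) = 0.001196
20 log₁₀(0.001196) = -58.45 dB

-58.4 dB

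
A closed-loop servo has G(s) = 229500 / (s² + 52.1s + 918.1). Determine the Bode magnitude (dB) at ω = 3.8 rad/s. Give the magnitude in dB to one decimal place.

47.9 dB

|(j3.8)² + 52.1(j3.8) + 918.1| = |903.66 + j197.98| = 925.1
|G(j3.8)| = 229500 / 925.1 = 248.08
20 log₁₀(248.08) = 47.89 dB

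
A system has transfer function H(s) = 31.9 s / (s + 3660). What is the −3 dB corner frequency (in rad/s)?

3660 rad/s

For a single-pole high-pass, the −3 dB point is at the pole: ω = 3660 rad/s.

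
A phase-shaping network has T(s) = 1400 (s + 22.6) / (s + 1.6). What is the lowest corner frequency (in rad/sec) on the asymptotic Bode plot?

1.6 rad/sec

Break frequencies occur at each pole and zero magnitude: 1.6 rad/sec, 22.6 rad/sec.
The lowest is 1.6 rad/sec.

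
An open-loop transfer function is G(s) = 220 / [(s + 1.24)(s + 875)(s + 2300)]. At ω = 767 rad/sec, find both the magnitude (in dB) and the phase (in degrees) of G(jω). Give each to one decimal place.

|G| = -139.9 dB, ∠G = -149.6 deg

|j767 + 1.24| = √(767² + 1.24²) = 767
|j767 + 875| = √(767² + 875²) = 1164
|j767 + 2300| = √(767² + 2300²) = 2425
|G(j767)| = 220 / (767 × 1164 × 2425) = 1.0167e-07
20 log₁₀(1.0167e-07) = -139.86 dB
∠(j767 + 1.24) = arctan(767/1.24) = 89.91°
∠(j767 + 875) = arctan(767/875) = 41.24°
∠(j767 + 2300) = arctan(767/2300) = 18.44°
∠G(j767) = − (89.91° + 41.24° + 18.44°) = -149.59°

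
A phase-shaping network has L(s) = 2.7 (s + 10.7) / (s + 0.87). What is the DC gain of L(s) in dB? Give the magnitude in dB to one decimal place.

30.4 dB

L(0) = 2.7 × 10.7 / 0.87 = 33.207
20 log₁₀(33.207) = 30.42 dB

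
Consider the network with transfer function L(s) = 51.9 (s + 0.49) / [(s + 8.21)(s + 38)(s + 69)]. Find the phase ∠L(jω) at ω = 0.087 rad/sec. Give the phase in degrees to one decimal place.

∠(j0.087 + 0.49) = arctan(0.087/0.49) = 10.07°
∠(j0.087 + 8.21) = arctan(0.087/8.21) = 0.61°
∠(j0.087 + 38) = arctan(0.087/38) = 0.13°
∠(j0.087 + 69) = arctan(0.087/69) = 0.07°
∠L(j0.087) = 10.07° − (0.61° + 0.13° + 0.07°) = 9.26°

9.3°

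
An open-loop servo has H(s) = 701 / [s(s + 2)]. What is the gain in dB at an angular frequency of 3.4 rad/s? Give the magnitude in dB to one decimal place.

|j3.4 + 2| = √(3.4² + 2²) = 3.945
|j3.4| = 3.4
|H(j3.4)| = 701 / (3.945 × 3.4) = 52.268
20 log₁₀(52.268) = 34.36 dB

34.4 dB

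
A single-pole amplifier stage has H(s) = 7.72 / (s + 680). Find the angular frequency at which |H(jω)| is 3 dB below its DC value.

For a single-pole low-pass, the −3 dB point is at the pole: ω = 680 rad s⁻¹.

680 rad s⁻¹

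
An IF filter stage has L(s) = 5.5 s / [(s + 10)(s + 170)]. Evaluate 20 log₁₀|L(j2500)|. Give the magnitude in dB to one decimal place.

|j2500| = 2500
|j2500 + 10| = √(2500² + 10²) = 2500
|j2500 + 170| = √(2500² + 170²) = 2506
|L(j2500)| = 5.5 × 2500 / (2500 × 2506) = 0.0021949
20 log₁₀(0.0021949) = -53.17 dB

-53.2 dB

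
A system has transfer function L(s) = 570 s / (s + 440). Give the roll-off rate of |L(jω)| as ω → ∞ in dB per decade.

0 dB/decade

With 1 zero and 1 pole, the high-frequency asymptotic slope is 20 × (1 − 1) = 0 dB/decade.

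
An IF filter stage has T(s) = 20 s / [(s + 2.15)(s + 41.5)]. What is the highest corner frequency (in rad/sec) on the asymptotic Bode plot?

Break frequencies occur at each pole and zero magnitude: 2.15 rad/sec, 41.5 rad/sec.
The highest is 41.5 rad/sec.

41.5 rad/sec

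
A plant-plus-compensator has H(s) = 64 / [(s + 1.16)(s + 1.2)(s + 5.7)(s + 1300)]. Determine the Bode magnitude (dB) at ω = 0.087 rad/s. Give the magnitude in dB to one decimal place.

-44.2 dB

|j0.087 + 1.16| = √(0.087² + 1.16²) = 1.163
|j0.087 + 1.2| = √(0.087² + 1.2²) = 1.203
|j0.087 + 5.7| = √(0.087² + 5.7²) = 5.701
|j0.087 + 1300| = √(0.087² + 1300²) = 1300
|H(j0.087)| = 64 / (1.163 × 1.203 × 5.701 × 1300) = 0.0061704
20 log₁₀(0.0061704) = -44.19 dB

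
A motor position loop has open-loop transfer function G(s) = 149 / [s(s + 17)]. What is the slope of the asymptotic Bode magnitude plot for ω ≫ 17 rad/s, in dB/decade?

-40 dB/decade

With 0 zeros and 2 poles, the high-frequency asymptotic slope is 20 × (0 − 2) = -40 dB/decade.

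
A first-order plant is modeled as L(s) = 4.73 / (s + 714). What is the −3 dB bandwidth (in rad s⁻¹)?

For a single-pole low-pass, the −3 dB point is at the pole: ω = 714 rad s⁻¹.

714 rad s⁻¹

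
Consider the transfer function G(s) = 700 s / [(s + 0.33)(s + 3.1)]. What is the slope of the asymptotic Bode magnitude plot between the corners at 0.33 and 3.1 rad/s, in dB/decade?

In this band the factors already past their corner are: 1 differentiator zero, pole at 0.33; net slope = 0 dB/decade.

0 dB/decade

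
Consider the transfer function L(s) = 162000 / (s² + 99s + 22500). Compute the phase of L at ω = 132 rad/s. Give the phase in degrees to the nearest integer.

-69 deg

∠[(j132)² + 99(j132) + 22500] = ∠[5076 + j13068] = 68.77°
∠L(j132) = −68.77° = -68.77°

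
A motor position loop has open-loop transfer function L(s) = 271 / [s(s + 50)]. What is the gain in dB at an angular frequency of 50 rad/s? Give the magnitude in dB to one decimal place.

-22.3 dB

|j50 + 50| = √(50² + 50²) = 70.71
|j50| = 50
|L(j50)| = 271 / (70.71 × 50) = 0.07665
20 log₁₀(0.07665) = -22.31 dB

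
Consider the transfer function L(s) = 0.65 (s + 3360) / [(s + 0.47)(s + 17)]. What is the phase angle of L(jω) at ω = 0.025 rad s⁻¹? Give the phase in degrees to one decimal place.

∠(j0.025 + 3360) = arctan(0.025/3360) = 0.00°
∠(j0.025 + 0.47) = arctan(0.025/0.47) = 3.04°
∠(j0.025 + 17) = arctan(0.025/17) = 0.08°
∠L(j0.025) = 0.00° − (3.04° + 0.08°) = -3.13°

-3.1°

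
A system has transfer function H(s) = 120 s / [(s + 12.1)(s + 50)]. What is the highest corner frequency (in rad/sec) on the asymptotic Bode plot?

Break frequencies occur at each pole and zero magnitude: 12.1 rad/sec, 50 rad/sec.
The highest is 50 rad/sec.

50 rad/sec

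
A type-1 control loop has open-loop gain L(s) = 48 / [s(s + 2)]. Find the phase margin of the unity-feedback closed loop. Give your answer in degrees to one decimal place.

Gain crossover: |L(jω)| = 1 at ω ≈ 6.79 rad/s.
∠L(j6.79) = −90° − arctan(6.79/2) ≈ -163.58°
PM = 180° + (-163.58°) = 16.42°

16.4°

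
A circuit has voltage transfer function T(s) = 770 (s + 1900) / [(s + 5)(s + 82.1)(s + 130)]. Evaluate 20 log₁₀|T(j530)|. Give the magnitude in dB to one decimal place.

|j530 + 1900| = √(530² + 1900²) = 1973
|j530 + 5| = √(530² + 5²) = 530
|j530 + 82.1| = √(530² + 82.1²) = 536.3
|j530 + 130| = √(530² + 130²) = 545.7
|T(j530)| = 770 × 1973 / (530 × 536.3 × 545.7) = 0.0097911
20 log₁₀(0.0097911) = -40.18 dB

-40.2 dB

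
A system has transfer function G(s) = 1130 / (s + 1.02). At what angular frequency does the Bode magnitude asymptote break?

The single real pole at s = −1.02 gives a corner at ω = 1.02 rad/s.

1.02 rad/s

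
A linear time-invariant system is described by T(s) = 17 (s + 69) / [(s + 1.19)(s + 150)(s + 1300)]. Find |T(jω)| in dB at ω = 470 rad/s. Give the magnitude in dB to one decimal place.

|j470 + 69| = √(470² + 69²) = 475
|j470 + 1.19| = √(470² + 1.19²) = 470
|j470 + 150| = √(470² + 150²) = 493.4
|j470 + 1300| = √(470² + 1300²) = 1382
|T(j470)| = 17 × 475 / (470 × 493.4 × 1382) = 2.5194e-05
20 log₁₀(2.5194e-05) = -91.97 dB

-92.0 dB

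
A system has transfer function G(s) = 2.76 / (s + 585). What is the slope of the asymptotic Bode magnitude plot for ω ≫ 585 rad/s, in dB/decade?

With 0 zeros and 1 pole, the high-frequency asymptotic slope is 20 × (0 − 1) = -20 dB/decade.

-20 dB/decade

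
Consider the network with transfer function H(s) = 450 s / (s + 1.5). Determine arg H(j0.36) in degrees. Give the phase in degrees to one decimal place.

∠(j0.36) = 90.00°
∠(j0.36 + 1.5) = arctan(0.36/1.5) = 13.50°
∠H(j0.36) = 90.00° − 13.50° = 76.50°

76.5°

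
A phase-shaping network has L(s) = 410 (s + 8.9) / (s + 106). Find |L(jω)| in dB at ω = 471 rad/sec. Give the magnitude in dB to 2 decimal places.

|j471 + 8.9| = √(471² + 8.9²) = 471.1
|j471 + 106| = √(471² + 106²) = 482.8
|L(j471)| = 410 × 471.1 / 482.8 = 400.07
20 log₁₀(400.07) = 52.043 dB

52.04 dB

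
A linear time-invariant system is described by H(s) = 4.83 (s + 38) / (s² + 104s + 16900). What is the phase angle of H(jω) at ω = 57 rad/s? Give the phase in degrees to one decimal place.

32.8°

∠(j57 + 38) = arctan(57/38) = 56.31°
∠[(j57)² + 104(j57) + 16900] = ∠[13651 + j5928] = 23.47°
∠H(j57) = 56.31° − 23.47° = 32.84°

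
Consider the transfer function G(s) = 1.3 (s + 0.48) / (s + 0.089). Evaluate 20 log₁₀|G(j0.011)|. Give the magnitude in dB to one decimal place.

16.9 dB

|j0.011 + 0.48| = √(0.011² + 0.48²) = 0.4801
|j0.011 + 0.089| = √(0.011² + 0.089²) = 0.08968
|G(j0.011)| = 1.3 × 0.4801 / 0.08968 = 6.9601
20 log₁₀(6.9601) = 16.85 dB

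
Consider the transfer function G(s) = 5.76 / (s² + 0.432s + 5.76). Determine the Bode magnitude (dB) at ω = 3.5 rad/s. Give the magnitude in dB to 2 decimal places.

-1.27 dB

|(j3.5)² + 0.432(j3.5) + 5.76| = |-6.49 + j1.512| = 6.664
|G(j3.5)| = 5.76 / 6.664 = 0.86437
20 log₁₀(0.86437) = -1.266 dB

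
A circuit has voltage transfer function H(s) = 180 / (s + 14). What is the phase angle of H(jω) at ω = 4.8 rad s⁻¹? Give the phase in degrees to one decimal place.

-18.9 deg

∠(j4.8 + 14) = arctan(4.8/14) = 18.92°
∠H(j4.8) = −18.92° = -18.92°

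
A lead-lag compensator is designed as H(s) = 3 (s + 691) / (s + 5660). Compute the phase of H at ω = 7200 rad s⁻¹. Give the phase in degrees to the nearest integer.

∠(j7200 + 691) = arctan(7200/691) = 84.52°
∠(j7200 + 5660) = arctan(7200/5660) = 51.83°
∠H(j7200) = 84.52° − 51.83° = 32.69°

33°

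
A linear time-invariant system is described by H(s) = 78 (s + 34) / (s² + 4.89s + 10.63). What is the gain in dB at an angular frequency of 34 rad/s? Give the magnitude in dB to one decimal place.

10.2 dB

|j34 + 34| = √(34² + 34²) = 48.08
|(j34)² + 4.89(j34) + 10.63| = |-1145.4 + j166.26| = 1157
|H(j34)| = 78 × 48.08 / 1157 = 3.2405
20 log₁₀(3.2405) = 10.21 dB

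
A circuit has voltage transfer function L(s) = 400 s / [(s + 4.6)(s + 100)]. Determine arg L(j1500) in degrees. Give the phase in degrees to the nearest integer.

∠(j1500) = 90.00°
∠(j1500 + 4.6) = arctan(1500/4.6) = 89.82°
∠(j1500 + 100) = arctan(1500/100) = 86.19°
∠L(j1500) = 90.00° − (89.82° + 86.19°) = -86.01°

-86°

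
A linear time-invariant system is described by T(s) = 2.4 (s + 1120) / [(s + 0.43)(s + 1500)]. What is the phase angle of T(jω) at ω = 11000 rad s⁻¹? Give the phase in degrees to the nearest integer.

-88°

∠(j11000 + 1120) = arctan(11000/1120) = 84.19°
∠(j11000 + 0.43) = arctan(11000/0.43) = 90.00°
∠(j11000 + 1500) = arctan(11000/1500) = 82.23°
∠T(j11000) = 84.19° − (90.00° + 82.23°) = -88.05°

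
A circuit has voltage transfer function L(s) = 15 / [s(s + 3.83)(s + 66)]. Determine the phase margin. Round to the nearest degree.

89°

Gain crossover: |L(jω)| = 1 at ω ≈ 0.0593 rad/s.
∠L(j0.0593) = −90° − arctan(0.0593/3.83) − arctan(0.0593/66) ≈ -90.94°
PM = 180° + (-90.94°) = 89.06°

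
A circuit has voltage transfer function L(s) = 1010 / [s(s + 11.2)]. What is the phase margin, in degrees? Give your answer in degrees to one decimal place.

20.0°

Gain crossover: |L(jω)| = 1 at ω ≈ 30.8 rad s⁻¹.
∠L(j30.8) = −90° − arctan(30.8/11.2) ≈ -160.02°
PM = 180° + (-160.02°) = 19.98°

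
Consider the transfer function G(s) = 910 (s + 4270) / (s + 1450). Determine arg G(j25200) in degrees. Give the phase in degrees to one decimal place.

∠(j25200 + 4270) = arctan(25200/4270) = 80.38°
∠(j25200 + 1450) = arctan(25200/1450) = 86.71°
∠G(j25200) = 80.38° − 86.71° = -6.32°

-6.3 deg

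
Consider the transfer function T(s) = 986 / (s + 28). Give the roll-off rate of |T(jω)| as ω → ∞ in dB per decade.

With 0 zeros and 1 pole, the high-frequency asymptotic slope is 20 × (0 − 1) = -20 dB/decade.

-20 dB/decade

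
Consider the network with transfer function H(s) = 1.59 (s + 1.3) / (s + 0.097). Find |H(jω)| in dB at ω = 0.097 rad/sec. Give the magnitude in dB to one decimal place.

|j0.097 + 1.3| = √(0.097² + 1.3²) = 1.304
|j0.097 + 0.097| = √(0.097² + 0.097²) = 0.1372
|H(j0.097)| = 1.59 × 1.304 / 0.1372 = 15.11
20 log₁₀(15.11) = 23.59 dB

23.6 dB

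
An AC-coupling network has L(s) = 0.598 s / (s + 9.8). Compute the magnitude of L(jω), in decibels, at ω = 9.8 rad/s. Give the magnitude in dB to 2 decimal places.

|j9.8| = 9.8
|j9.8 + 9.8| = √(9.8² + 9.8²) = 13.86
|L(j9.8)| = 0.598 × 9.8 / 13.86 = 0.42285
20 log₁₀(0.42285) = -7.476 dB

-7.48 dB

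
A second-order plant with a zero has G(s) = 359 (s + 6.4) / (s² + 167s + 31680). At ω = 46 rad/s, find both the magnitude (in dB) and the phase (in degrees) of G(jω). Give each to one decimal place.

|G| = -5.3 dB, ∠G = 67.5°

|j46 + 6.4| = √(46² + 6.4²) = 46.44
|(j46)² + 167(j46) + 31680| = |29564 + j7682| = 3.055e+04
|G(j46)| = 359 × 46.44 / 3.055e+04 = 0.54584
20 log₁₀(0.54584) = -5.26 dB
∠(j46 + 6.4) = arctan(46/6.4) = 82.08°
∠[(j46)² + 167(j46) + 31680] = ∠[29564 + j7682] = 14.57°
∠G(j46) = 82.08° − 14.57° = 67.51°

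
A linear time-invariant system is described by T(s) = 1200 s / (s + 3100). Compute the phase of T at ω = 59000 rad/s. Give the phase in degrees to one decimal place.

3.0°

∠(j59000) = 90.00°
∠(j59000 + 3100) = arctan(59000/3100) = 86.99°
∠T(j59000) = 90.00° − 86.99° = 3.01°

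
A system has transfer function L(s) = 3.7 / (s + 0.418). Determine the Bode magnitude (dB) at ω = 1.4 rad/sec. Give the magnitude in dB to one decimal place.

8.1 dB

|j1.4 + 0.418| = √(1.4² + 0.418²) = 1.461
|L(j1.4)| = 3.7 / 1.461 = 2.5324
20 log₁₀(2.5324) = 8.07 dB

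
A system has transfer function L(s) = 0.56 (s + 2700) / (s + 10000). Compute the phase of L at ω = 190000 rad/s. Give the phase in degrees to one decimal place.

2.2 deg

∠(j190000 + 2700) = arctan(190000/2700) = 89.19°
∠(j190000 + 10000) = arctan(190000/10000) = 86.99°
∠L(j190000) = 89.19° − 86.99° = 2.20°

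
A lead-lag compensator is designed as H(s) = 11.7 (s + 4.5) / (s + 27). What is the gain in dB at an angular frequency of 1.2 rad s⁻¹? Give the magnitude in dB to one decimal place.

|j1.2 + 4.5| = √(1.2² + 4.5²) = 4.657
|j1.2 + 27| = √(1.2² + 27²) = 27.03
|H(j1.2)| = 11.7 × 4.657 / 27.03 = 2.0162
20 log₁₀(2.0162) = 6.09 dB

6.1 dB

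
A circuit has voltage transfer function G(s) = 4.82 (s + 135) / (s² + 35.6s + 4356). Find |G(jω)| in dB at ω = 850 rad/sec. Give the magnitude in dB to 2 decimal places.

-44.77 dB

|j850 + 135| = √(850² + 135²) = 860.7
|(j850)² + 35.6(j850) + 4356| = |-7.1814e+05 + j30260| = 7.188e+05
|G(j850)| = 4.82 × 860.7 / 7.188e+05 = 0.0057714
20 log₁₀(0.0057714) = -44.774 dB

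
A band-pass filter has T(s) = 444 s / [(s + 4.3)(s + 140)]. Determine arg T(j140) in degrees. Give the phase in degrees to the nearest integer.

-43 deg

∠(j140) = 90.00°
∠(j140 + 4.3) = arctan(140/4.3) = 88.24°
∠(j140 + 140) = arctan(140/140) = 45.00°
∠T(j140) = 90.00° − (88.24° + 45.00°) = -43.24°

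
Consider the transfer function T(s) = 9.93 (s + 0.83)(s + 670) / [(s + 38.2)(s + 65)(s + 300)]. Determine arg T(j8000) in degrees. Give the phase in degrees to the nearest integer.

-92°

∠(j8000 + 0.83) = arctan(8000/0.83) = 89.99°
∠(j8000 + 670) = arctan(8000/670) = 85.21°
∠(j8000 + 38.2) = arctan(8000/38.2) = 89.73°
∠(j8000 + 65) = arctan(8000/65) = 89.53°
∠(j8000 + 300) = arctan(8000/300) = 87.85°
∠T(j8000) = 89.99° + 85.21° − (89.73° + 89.53° + 87.85°) = -91.91°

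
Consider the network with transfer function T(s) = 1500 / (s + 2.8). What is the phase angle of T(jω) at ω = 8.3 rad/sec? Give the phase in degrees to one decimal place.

-71.4 deg

∠(j8.3 + 2.8) = arctan(8.3/2.8) = 71.36°
∠T(j8.3) = −71.36° = -71.36°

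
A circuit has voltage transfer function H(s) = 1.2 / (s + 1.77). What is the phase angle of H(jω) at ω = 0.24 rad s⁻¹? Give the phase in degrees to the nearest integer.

-8°

∠(j0.24 + 1.77) = arctan(0.24/1.77) = 7.72°
∠H(j0.24) = −7.72° = -7.72°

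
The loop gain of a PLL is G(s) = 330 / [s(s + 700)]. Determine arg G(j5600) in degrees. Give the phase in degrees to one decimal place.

-172.9 deg

∠(j5600 + 700) = arctan(5600/700) = 82.87°
∠(j5600) = 90.00°
∠G(j5600) = − (82.87° + 90.00°) = -172.87°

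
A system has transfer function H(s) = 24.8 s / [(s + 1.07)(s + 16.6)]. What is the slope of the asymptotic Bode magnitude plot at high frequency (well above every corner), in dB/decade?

With 1 zero and 2 poles, the high-frequency asymptotic slope is 20 × (1 − 2) = -20 dB/decade.

-20 dB/decade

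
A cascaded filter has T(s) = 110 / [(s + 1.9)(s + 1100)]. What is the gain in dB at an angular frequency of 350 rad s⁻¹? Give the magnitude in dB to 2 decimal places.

-71.30 dB

|j350 + 1.9| = √(350² + 1.9²) = 350
|j350 + 1100| = √(350² + 1100²) = 1154
|T(j350)| = 110 / (350 × 1154) = 0.00027226
20 log₁₀(0.00027226) = -71.300 dB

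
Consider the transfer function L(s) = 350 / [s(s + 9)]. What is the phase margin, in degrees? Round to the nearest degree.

27°

Gain crossover: |L(jω)| = 1 at ω ≈ 17.7 rad/s.
∠L(j17.7) = −90° − arctan(17.7/9) ≈ -152.99°
PM = 180° + (-152.99°) = 27.01°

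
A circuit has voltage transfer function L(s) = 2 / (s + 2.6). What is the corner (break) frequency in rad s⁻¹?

The single real pole at s = −2.6 gives a corner at ω = 2.6 rad s⁻¹.

2.6 rad s⁻¹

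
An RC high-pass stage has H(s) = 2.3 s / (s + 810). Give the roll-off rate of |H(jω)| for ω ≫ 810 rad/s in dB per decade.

With 1 zero and 1 pole, the high-frequency asymptotic slope is 20 × (1 − 1) = 0 dB/decade.

0 dB/decade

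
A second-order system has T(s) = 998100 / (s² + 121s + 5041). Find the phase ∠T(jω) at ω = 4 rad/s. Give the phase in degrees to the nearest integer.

-6°

∠[(j4)² + 121(j4) + 5041] = ∠[5025 + j484] = 5.50°
∠T(j4) = −5.50° = -5.50°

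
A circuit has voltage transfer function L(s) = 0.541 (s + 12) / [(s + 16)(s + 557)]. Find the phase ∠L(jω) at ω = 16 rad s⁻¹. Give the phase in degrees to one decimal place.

∠(j16 + 12) = arctan(16/12) = 53.13°
∠(j16 + 16) = arctan(16/16) = 45.00°
∠(j16 + 557) = arctan(16/557) = 1.65°
∠L(j16) = 53.13° − (45.00° + 1.65°) = 6.48°

6.5°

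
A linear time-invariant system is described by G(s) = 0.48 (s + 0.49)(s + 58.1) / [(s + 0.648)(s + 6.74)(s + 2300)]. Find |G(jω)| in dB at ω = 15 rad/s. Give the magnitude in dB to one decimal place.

|j15 + 0.49| = √(15² + 0.49²) = 15.01
|j15 + 58.1| = √(15² + 58.1²) = 60.01
|j15 + 0.648| = √(15² + 0.648²) = 15.01
|j15 + 6.74| = √(15² + 6.74²) = 16.44
|j15 + 2300| = √(15² + 2300²) = 2300
|G(j15)| = 0.48 × 15.01 × 60.01 / (15.01 × 16.44 × 2300) = 0.00076119
20 log₁₀(0.00076119) = -62.37 dB

-62.4 dB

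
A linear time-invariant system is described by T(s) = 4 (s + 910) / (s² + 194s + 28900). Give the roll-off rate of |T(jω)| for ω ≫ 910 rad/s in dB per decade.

With 1 zero and 2 poles, the high-frequency asymptotic slope is 20 × (1 − 2) = -20 dB/decade.

-20 dB/decade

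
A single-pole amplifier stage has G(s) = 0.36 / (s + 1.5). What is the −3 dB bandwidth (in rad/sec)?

For a single-pole low-pass, the −3 dB point is at the pole: ω = 1.5 rad/sec.

1.5 rad/sec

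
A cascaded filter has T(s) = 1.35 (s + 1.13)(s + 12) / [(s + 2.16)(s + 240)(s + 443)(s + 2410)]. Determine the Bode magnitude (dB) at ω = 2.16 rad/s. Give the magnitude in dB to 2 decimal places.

-145.80 dB

|j2.16 + 1.13| = √(2.16² + 1.13²) = 2.438
|j2.16 + 12| = √(2.16² + 12²) = 12.19
|j2.16 + 2.16| = √(2.16² + 2.16²) = 3.055
|j2.16 + 240| = √(2.16² + 240²) = 240
|j2.16 + 443| = √(2.16² + 443²) = 443
|j2.16 + 2410| = √(2.16² + 2410²) = 2410
|T(j2.16)| = 1.35 × 2.438 × 12.19 / (3.055 × 240 × 443 × 2410) = 5.1263e-08
20 log₁₀(5.1263e-08) = -145.804 dB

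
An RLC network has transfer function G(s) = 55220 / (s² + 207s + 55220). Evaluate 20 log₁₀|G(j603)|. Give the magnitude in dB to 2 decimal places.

-15.60 dB

|(j603)² + 207(j603) + 55220| = |-3.0839e+05 + j1.2482e+05| = 3.327e+05
|G(j603)| = 55220 / 3.327e+05 = 0.16598
20 log₁₀(0.16598) = -15.599 dB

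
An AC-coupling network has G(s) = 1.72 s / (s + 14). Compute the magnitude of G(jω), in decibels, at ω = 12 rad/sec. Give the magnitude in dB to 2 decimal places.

0.98 dB

|j12| = 12
|j12 + 14| = √(12² + 14²) = 18.44
|G(j12)| = 1.72 × 12 / 18.44 = 1.1194
20 log₁₀(1.1194) = 0.979 dB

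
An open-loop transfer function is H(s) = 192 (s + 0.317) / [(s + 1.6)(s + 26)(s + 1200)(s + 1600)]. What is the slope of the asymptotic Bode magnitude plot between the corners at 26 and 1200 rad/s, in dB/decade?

-20 dB/decade

In this band the factors already past their corner are: zero at 0.317, pole at 1.6, pole at 26; net slope = -20 dB/decade.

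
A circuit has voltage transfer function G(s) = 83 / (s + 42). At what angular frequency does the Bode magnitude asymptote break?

The single real pole at s = −42 gives a corner at ω = 42 rad s⁻¹.

42 rad s⁻¹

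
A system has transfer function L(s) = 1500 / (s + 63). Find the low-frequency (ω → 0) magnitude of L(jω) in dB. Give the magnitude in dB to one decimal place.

27.5 dB

L(0) = 1500 / 63 = 23.81
20 log₁₀(23.81) = 27.54 dB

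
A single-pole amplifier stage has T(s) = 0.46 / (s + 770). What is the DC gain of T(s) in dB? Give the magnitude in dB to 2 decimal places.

T(0) = 0.46 / 770 = 0.0005974
20 log₁₀(0.0005974) = -64.475 dB

-64.47 dB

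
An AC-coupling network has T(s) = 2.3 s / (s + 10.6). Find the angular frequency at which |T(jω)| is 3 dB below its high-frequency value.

For a single-pole high-pass, the −3 dB point is at the pole: ω = 10.6 rad s⁻¹.

10.6 rad s⁻¹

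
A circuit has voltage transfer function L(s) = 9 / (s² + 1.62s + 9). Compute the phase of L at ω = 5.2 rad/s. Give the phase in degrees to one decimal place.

-155.0°

∠[(j5.2)² + 1.62(j5.2) + 9] = ∠[-18.04 + j8.424] = 154.97°
∠L(j5.2) = −154.97° = -154.97°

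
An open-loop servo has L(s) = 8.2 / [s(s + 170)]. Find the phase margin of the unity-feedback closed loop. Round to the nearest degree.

Gain crossover: |L(jω)| = 1 at ω ≈ 0.0482 rad/s.
∠L(j0.0482) = −90° − arctan(0.0482/170) ≈ -90.02°
PM = 180° + (-90.02°) = 89.98°

90°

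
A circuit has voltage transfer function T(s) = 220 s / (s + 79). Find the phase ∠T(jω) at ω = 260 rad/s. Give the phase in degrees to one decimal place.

16.9°

∠(j260) = 90.00°
∠(j260 + 79) = arctan(260/79) = 73.10°
∠T(j260) = 90.00° − 73.10° = 16.90°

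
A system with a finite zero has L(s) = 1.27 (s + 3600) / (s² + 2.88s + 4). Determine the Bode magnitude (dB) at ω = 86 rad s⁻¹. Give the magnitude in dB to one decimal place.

-4.2 dB

|j86 + 3600| = √(86² + 3600²) = 3601
|(j86)² + 2.88(j86) + 4| = |-7392 + j247.68| = 7396
|L(j86)| = 1.27 × 3601 / 7396 = 0.61834
20 log₁₀(0.61834) = -4.18 dB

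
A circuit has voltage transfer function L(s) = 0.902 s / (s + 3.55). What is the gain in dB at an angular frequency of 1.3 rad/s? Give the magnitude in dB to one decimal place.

|j1.3| = 1.3
|j1.3 + 3.55| = √(1.3² + 3.55²) = 3.781
|L(j1.3)| = 0.902 × 1.3 / 3.781 = 0.31017
20 log₁₀(0.31017) = -10.17 dB

-10.2 dB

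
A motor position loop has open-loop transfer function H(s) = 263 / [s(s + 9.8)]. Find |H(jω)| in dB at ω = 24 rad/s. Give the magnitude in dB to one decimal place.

|j24 + 9.8| = √(24² + 9.8²) = 25.92
|j24| = 24
|H(j24)| = 263 / (25.92 × 24) = 0.42271
20 log₁₀(0.42271) = -7.48 dB

-7.5 dB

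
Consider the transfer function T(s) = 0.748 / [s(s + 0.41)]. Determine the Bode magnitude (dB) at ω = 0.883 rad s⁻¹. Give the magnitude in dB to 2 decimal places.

-1.21 dB

|j0.883 + 0.41| = √(0.883² + 0.41²) = 0.9735
|j0.883| = 0.883
|T(j0.883)| = 0.748 / (0.9735 × 0.883) = 0.87013
20 log₁₀(0.87013) = -1.208 dB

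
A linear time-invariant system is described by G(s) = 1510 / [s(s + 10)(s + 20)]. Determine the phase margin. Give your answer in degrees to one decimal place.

41.3°

Gain crossover: |G(jω)| = 1 at ω ≈ 6.15 rad/s.
∠G(j6.15) = −90° − arctan(6.15/10) − arctan(6.15/20) ≈ -138.67°
PM = 180° + (-138.67°) = 41.33°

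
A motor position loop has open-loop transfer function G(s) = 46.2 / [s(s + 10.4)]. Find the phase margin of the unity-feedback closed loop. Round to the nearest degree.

Gain crossover: |G(jω)| = 1 at ω ≈ 4.13 rad/s.
∠G(j4.13) = −90° − arctan(4.13/10.4) ≈ -111.65°
PM = 180° + (-111.65°) = 68.35°

68°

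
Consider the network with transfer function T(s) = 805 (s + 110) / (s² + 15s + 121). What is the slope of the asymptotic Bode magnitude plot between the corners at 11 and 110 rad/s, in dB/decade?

In this band the factors already past their corner are: complex pole pair at ωₙ ≈ 11; net slope = -40 dB/decade.

-40 dB/decade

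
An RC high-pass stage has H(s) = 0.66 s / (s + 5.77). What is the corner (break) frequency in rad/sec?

5.77 rad/sec

The single real pole at s = −5.77 gives a corner at ω = 5.77 rad/sec.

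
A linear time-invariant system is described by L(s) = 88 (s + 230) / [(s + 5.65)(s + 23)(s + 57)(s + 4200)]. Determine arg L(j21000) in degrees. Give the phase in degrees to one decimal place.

∠(j21000 + 230) = arctan(21000/230) = 89.37°
∠(j21000 + 5.65) = arctan(21000/5.65) = 89.98°
∠(j21000 + 23) = arctan(21000/23) = 89.94°
∠(j21000 + 57) = arctan(21000/57) = 89.84°
∠(j21000 + 4200) = arctan(21000/4200) = 78.69°
∠L(j21000) = 89.37° − (89.98° + 89.94° + 89.84° + 78.69°) = -259.08°

-259.1°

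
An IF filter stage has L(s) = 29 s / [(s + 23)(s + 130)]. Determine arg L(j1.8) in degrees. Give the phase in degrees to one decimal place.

84.7 deg

∠(j1.8) = 90.00°
∠(j1.8 + 23) = arctan(1.8/23) = 4.47°
∠(j1.8 + 130) = arctan(1.8/130) = 0.79°
∠L(j1.8) = 90.00° − (4.47° + 0.79°) = 84.73°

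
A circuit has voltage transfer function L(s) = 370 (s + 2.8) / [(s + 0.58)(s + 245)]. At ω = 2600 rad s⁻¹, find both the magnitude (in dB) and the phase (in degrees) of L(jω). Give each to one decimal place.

|j2600 + 2.8| = √(2600² + 2.8²) = 2600
|j2600 + 0.58| = √(2600² + 0.58²) = 2600
|j2600 + 245| = √(2600² + 245²) = 2612
|L(j2600)| = 370 × 2600 / (2600 × 2612) = 0.14168
20 log₁₀(0.14168) = -16.97 dB
∠(j2600 + 2.8) = arctan(2600/2.8) = 89.94°
∠(j2600 + 0.58) = arctan(2600/0.58) = 89.99°
∠(j2600 + 245) = arctan(2600/245) = 84.62°
∠L(j2600) = 89.94° − (89.99° + 84.62°) = -84.67°

|L| = -17.0 dB, ∠L = -84.7°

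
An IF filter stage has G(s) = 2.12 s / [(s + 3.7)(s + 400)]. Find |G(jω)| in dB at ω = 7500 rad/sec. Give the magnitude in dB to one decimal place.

|j7500| = 7500
|j7500 + 3.7| = √(7500² + 3.7²) = 7500
|j7500 + 400| = √(7500² + 400²) = 7511
|G(j7500)| = 2.12 × 7500 / (7500 × 7511) = 0.00028227
20 log₁₀(0.00028227) = -70.99 dB

-71.0 dB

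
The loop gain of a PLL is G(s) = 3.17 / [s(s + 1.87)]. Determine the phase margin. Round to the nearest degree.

54°

Gain crossover: |G(jω)| = 1 at ω ≈ 1.37 rad/sec.
∠G(j1.37) = −90° − arctan(1.37/1.87) ≈ -126.19°
PM = 180° + (-126.19°) = 53.81°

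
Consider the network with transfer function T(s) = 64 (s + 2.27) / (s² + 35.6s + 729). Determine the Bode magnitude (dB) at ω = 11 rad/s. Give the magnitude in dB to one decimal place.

-0.1 dB

|j11 + 2.27| = √(11² + 2.27²) = 11.23
|(j11)² + 35.6(j11) + 729| = |608 + j391.6| = 723.2
|T(j11)| = 64 × 11.23 / 723.2 = 0.99397
20 log₁₀(0.99397) = -0.05 dB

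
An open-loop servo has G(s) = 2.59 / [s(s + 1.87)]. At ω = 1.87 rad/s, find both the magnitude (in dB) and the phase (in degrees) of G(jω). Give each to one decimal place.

|G| = -5.6 dB, ∠G = -135.0°

|j1.87 + 1.87| = √(1.87² + 1.87²) = 2.645
|j1.87| = 1.87
|G(j1.87)| = 2.59 / (2.645 × 1.87) = 0.52372
20 log₁₀(0.52372) = -5.62 dB
∠(j1.87 + 1.87) = arctan(1.87/1.87) = 45.00°
∠(j1.87) = 90.00°
∠G(j1.87) = − (45.00° + 90.00°) = -135.00°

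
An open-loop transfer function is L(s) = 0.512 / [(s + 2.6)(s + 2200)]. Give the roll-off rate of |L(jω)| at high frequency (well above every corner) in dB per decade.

-40 dB/decade

With 0 zeros and 2 poles, the high-frequency asymptotic slope is 20 × (0 − 2) = -40 dB/decade.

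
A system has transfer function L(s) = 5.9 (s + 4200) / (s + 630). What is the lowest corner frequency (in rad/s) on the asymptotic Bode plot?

Break frequencies occur at each pole and zero magnitude: 630 rad/s, 4200 rad/s.
The lowest is 630 rad/s.

630 rad/s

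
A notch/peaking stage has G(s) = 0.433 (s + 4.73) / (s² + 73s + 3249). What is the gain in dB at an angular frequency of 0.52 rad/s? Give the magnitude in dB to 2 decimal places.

|j0.52 + 4.73| = √(0.52² + 4.73²) = 4.758
|(j0.52)² + 73(j0.52) + 3249| = |3248.7 + j37.96| = 3249
|G(j0.52)| = 0.433 × 4.758 / 3249 = 0.00063418
20 log₁₀(0.00063418) = -63.956 dB

-63.96 dB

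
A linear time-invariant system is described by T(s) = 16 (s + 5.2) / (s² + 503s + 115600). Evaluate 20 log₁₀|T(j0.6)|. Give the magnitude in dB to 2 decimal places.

-62.80 dB

|j0.6 + 5.2| = √(0.6² + 5.2²) = 5.235
|(j0.6)² + 503(j0.6) + 115600| = |1.156e+05 + j301.8| = 1.156e+05
|T(j0.6)| = 16 × 5.235 / 1.156e+05 = 0.0007245
20 log₁₀(0.0007245) = -62.799 dB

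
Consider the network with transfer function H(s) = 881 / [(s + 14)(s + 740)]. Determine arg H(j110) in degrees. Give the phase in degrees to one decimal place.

∠(j110 + 14) = arctan(110/14) = 82.75°
∠(j110 + 740) = arctan(110/740) = 8.46°
∠H(j110) = − (82.75° + 8.46°) = -91.20°

-91.2 deg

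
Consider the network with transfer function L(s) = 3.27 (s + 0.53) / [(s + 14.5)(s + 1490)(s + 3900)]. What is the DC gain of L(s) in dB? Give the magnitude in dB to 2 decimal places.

-153.74 dB

L(0) = 3.27 × 0.53 / (14.5 × 1490 × 3900) = 2.0569e-08
20 log₁₀(2.0569e-08) = -153.736 dB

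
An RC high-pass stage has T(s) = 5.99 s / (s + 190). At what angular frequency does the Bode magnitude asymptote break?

The single real pole at s = −190 gives a corner at ω = 190 rad/s.

190 rad/s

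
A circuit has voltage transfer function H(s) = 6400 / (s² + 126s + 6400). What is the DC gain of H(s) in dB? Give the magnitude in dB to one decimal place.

H(0) = 6400 / 6400 = 1
20 log₁₀(1) = 0.00 dB

0.0 dB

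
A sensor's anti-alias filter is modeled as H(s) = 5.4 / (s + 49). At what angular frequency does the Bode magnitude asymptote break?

49 rad/s

The single real pole at s = −49 gives a corner at ω = 49 rad/s.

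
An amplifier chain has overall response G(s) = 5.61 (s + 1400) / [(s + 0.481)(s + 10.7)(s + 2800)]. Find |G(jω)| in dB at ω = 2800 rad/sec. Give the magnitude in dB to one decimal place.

-124.9 dB

|j2800 + 1400| = √(2800² + 1400²) = 3130
|j2800 + 0.481| = √(2800² + 0.481²) = 2800
|j2800 + 10.7| = √(2800² + 10.7²) = 2800
|j2800 + 2800| = √(2800² + 2800²) = 3960
|G(j2800)| = 5.61 × 3130 / (2800 × 2800 × 3960) = 5.657e-07
20 log₁₀(5.657e-07) = -124.95 dB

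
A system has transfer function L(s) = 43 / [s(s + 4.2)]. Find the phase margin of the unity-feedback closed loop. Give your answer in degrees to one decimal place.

35.3°

Gain crossover: |L(jω)| = 1 at ω ≈ 5.92 rad/sec.
∠L(j5.92) = −90° − arctan(5.92/4.2) ≈ -144.66°
PM = 180° + (-144.66°) = 35.34°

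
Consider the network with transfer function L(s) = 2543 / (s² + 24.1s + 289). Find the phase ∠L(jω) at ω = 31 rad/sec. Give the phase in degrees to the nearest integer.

∠[(j31)² + 24.1(j31) + 289] = ∠[-672 + j747.1] = 131.97°
∠L(j31) = −131.97° = -131.97°

-132°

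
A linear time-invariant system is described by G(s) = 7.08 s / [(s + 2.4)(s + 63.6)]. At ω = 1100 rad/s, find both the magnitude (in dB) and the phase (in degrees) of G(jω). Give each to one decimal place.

|j1100| = 1100
|j1100 + 2.4| = √(1100² + 2.4²) = 1100
|j1100 + 63.6| = √(1100² + 63.6²) = 1102
|G(j1100)| = 7.08 × 1100 / (1100 × 1102) = 0.0064256
20 log₁₀(0.0064256) = -43.84 dB
∠(j1100) = 90.00°
∠(j1100 + 2.4) = arctan(1100/2.4) = 89.87°
∠(j1100 + 63.6) = arctan(1100/63.6) = 86.69°
∠G(j1100) = 90.00° − (89.87° + 86.69°) = -86.57°

|G| = -43.8 dB, ∠G = -86.6°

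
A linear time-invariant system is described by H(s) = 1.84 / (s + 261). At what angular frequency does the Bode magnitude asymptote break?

261 rad/s

The single real pole at s = −261 gives a corner at ω = 261 rad/s.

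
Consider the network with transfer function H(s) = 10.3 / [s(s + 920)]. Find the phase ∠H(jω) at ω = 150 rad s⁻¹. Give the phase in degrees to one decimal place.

-99.3°

∠(j150 + 920) = arctan(150/920) = 9.26°
∠(j150) = 90.00°
∠H(j150) = − (9.26° + 90.00°) = -99.26°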